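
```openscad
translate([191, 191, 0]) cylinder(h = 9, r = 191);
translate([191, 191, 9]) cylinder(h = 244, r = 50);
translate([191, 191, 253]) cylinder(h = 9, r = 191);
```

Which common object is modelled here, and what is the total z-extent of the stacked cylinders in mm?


A spool. The overall height is 262 mm.

Three coaxial cylinders, large–small–large — a spool. Two 9 mm flanges and a 244 mm core give 9 + 244 + 9 = 262 mm.


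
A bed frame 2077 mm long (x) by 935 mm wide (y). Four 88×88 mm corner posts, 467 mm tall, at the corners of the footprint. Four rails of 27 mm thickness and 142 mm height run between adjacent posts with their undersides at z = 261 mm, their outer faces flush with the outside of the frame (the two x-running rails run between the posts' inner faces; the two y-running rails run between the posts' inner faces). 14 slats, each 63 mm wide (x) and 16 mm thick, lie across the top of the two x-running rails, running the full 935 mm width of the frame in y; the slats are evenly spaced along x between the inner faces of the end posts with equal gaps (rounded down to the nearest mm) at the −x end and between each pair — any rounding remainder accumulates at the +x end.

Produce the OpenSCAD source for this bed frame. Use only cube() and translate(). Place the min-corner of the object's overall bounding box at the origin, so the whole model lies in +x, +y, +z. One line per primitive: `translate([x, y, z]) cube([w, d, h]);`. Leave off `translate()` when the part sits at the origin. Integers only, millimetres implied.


cube([88, 88, 467]);
translate([0, 847, 0]) cube([88, 88, 467]);
translate([1989, 0, 0]) cube([88, 88, 467]);
translate([1989, 847, 0]) cube([88, 88, 467]);
translate([88, 0, 261]) cube([1901, 27, 142]);
translate([88, 908, 261]) cube([1901, 27, 142]);
translate([0, 88, 261]) cube([27, 759, 142]);
translate([2050, 88, 261]) cube([27, 759, 142]);
translate([155, 0, 403]) cube([63, 935, 16]);
translate([285, 0, 403]) cube([63, 935, 16]);
translate([415, 0, 403]) cube([63, 935, 16]);
translate([545, 0, 403]) cube([63, 935, 16]);
translate([675, 0, 403]) cube([63, 935, 16]);
translate([805, 0, 403]) cube([63, 935, 16]);
translate([935, 0, 403]) cube([63, 935, 16]);
translate([1065, 0, 403]) cube([63, 935, 16]);
translate([1195, 0, 403]) cube([63, 935, 16]);
translate([1325, 0, 403]) cube([63, 935, 16]);
translate([1455, 0, 403]) cube([63, 935, 16]);
translate([1585, 0, 403]) cube([63, 935, 16]);
translate([1715, 0, 403]) cube([63, 935, 16]);
translate([1845, 0, 403]) cube([63, 935, 16]);


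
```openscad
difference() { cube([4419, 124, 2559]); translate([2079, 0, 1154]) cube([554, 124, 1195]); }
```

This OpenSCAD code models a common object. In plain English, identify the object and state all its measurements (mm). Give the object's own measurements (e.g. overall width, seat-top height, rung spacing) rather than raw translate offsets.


A wall 4419 mm long (x), 124 mm thick (y), 2559 mm tall, with a rectangular window opening cut through it. The opening is 554 mm wide and 1195 mm tall; its sill is at z = 1154 mm and its near (−x) edge is 2079 mm from the wall's −x end. The opening passes through the full wall thickness.


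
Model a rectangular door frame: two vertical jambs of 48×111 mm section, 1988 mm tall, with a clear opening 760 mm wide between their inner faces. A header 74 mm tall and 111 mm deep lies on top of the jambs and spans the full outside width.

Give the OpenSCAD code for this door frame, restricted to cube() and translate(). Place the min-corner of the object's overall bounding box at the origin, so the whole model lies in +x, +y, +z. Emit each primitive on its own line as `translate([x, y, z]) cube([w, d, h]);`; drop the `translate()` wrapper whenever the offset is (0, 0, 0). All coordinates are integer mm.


cube([48, 111, 1988]);
translate([808, 0, 0]) cube([48, 111, 1988]);
translate([0, 0, 1988]) cube([856, 111, 74]);


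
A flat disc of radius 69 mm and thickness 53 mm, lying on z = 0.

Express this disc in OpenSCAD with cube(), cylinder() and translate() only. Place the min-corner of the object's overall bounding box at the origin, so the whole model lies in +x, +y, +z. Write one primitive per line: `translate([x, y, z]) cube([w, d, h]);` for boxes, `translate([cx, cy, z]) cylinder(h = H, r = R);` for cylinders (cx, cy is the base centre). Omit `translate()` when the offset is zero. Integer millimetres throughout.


translate([69, 69, 0]) cylinder(h = 53, r = 69);


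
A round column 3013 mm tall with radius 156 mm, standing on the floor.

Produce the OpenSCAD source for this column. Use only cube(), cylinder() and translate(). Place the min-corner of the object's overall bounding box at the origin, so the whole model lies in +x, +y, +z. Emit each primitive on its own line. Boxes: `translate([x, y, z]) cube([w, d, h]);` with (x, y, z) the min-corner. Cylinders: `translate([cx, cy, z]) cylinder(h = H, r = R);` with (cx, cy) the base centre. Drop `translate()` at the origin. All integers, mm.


translate([156, 156, 0]) cylinder(h = 3013, r = 156);


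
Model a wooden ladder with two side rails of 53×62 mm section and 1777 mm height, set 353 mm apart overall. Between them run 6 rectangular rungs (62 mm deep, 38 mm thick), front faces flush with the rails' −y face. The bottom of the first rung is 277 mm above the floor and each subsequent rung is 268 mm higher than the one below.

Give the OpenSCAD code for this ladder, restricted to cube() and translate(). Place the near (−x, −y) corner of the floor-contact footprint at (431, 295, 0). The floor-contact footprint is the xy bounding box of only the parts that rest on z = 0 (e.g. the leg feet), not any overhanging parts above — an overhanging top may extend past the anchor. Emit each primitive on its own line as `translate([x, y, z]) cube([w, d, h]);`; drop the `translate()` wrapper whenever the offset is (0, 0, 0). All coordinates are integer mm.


translate([431, 295, 0]) cube([53, 62, 1777]);
translate([731, 295, 0]) cube([53, 62, 1777]);
translate([484, 295, 277]) cube([247, 62, 38]);
translate([484, 295, 545]) cube([247, 62, 38]);
translate([484, 295, 813]) cube([247, 62, 38]);
translate([484, 295, 1081]) cube([247, 62, 38]);
translate([484, 295, 1349]) cube([247, 62, 38]);
translate([484, 295, 1617]) cube([247, 62, 38]);


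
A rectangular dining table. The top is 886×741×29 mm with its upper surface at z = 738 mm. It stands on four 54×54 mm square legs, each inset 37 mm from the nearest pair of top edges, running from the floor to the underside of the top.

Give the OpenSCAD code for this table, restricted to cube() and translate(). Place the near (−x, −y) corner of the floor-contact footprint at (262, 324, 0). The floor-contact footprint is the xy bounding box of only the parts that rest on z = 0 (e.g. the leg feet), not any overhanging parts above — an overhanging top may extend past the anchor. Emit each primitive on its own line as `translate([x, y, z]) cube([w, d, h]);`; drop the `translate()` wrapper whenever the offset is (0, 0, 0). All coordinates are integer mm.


// leg_h = 738 - 29 = 709
translate([225, 287, 709]) cube([886, 741, 29]);
translate([262, 324, 0]) cube([54, 54, 709]);
translate([1020, 324, 0]) cube([54, 54, 709]);
translate([262, 937, 0]) cube([54, 54, 709]);
translate([1020, 937, 0]) cube([54, 54, 709]);


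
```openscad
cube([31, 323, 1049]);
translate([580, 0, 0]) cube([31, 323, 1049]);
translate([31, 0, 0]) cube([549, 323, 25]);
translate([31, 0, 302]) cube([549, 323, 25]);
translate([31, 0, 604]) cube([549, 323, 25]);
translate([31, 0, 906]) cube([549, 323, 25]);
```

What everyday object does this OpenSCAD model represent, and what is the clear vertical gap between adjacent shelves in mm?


A bookshelf. The clear shelf gap is 277 mm.

Two tall side panels with 4 horizontal boards between them — a bookshelf. The first two shelf undersides are at z = 0 and z = 302; with shelf thickness 25, the clear gap is 302 − 0 − 25 = 277 mm.


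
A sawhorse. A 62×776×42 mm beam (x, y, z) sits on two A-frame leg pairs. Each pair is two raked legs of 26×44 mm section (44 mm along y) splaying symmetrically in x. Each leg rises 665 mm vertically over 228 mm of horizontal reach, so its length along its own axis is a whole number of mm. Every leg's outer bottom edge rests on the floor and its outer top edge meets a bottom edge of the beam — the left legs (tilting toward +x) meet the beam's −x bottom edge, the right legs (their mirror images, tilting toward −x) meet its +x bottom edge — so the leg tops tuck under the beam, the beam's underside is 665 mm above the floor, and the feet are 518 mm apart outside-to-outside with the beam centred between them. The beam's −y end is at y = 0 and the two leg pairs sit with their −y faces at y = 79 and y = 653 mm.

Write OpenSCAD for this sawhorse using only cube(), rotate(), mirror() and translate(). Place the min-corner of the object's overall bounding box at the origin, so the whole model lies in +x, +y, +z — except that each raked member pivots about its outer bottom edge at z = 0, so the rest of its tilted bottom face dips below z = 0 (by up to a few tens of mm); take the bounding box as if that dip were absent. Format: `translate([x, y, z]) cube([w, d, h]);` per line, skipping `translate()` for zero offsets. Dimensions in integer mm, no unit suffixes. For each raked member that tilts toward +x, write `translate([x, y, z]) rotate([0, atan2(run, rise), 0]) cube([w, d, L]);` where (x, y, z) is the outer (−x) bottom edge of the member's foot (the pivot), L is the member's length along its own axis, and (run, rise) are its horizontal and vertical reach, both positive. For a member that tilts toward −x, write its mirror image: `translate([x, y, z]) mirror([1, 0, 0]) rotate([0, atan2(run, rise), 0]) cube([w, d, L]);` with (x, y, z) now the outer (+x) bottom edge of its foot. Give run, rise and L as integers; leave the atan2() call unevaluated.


translate([228, 0, 665]) cube([62, 776, 42]);
translate([0, 79, 0]) rotate([0, atan2(228, 665), 0]) cube([26, 44, 703]);
translate([518, 79, 0]) mirror([1, 0, 0]) rotate([0, atan2(228, 665), 0]) cube([26, 44, 703]);
translate([0, 653, 0]) rotate([0, atan2(228, 665), 0]) cube([26, 44, 703]);
translate([518, 653, 0]) mirror([1, 0, 0]) rotate([0, atan2(228, 665), 0]) cube([26, 44, 703]);


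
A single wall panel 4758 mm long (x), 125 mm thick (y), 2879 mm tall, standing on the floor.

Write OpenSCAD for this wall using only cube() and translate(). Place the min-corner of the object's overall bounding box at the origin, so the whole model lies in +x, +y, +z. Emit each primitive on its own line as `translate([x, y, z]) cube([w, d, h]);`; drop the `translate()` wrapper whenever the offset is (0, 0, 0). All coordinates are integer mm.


cube([4758, 125, 2879]);


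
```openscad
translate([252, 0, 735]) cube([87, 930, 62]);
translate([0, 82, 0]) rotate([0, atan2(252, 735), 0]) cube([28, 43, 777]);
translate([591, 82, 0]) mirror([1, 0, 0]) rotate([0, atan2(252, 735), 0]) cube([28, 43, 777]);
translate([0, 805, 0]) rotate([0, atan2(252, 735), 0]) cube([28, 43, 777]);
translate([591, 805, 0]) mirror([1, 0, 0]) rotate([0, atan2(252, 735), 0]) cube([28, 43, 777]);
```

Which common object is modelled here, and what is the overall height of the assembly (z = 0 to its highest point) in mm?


A sawhorse. The overall height is 797 mm.

A beam across two mirrored pairs of raked legs — a sawhorse. The beam's underside is at z = 735 (matching the legs' vertical rise in atan2(252, 735)) and the beam is 62 mm tall, so its top is at 735 + 62 = 797 mm. The raked legs top out at the beam's underside, so that is the highest point.


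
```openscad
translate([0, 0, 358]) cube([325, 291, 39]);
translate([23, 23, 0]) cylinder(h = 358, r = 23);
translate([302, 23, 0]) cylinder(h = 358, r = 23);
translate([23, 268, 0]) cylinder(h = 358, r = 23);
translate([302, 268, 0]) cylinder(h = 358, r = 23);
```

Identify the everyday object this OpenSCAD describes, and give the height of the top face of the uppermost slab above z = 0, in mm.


A stool. The seat height is 397 mm.

A 325×291×39 slab at z = 358 on four corner cylinders — a stool. The seat top is 358 + 39 = 397 mm.


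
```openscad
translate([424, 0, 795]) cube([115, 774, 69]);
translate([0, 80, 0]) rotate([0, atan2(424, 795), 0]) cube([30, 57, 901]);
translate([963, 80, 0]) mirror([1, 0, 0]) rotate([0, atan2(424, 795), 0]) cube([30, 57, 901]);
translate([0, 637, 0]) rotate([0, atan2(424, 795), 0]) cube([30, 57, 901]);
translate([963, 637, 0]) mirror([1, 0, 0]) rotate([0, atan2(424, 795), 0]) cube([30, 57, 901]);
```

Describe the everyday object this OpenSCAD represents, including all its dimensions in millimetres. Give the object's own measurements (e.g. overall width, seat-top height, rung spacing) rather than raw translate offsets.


A sawhorse. A 115×774×69 mm beam (x, y, z) sits on two A-frame leg pairs. Each pair is two raked legs of 30×57 mm section (57 mm along y) splaying symmetrically in x. Each leg rises 795 mm vertically over 424 mm of horizontal reach and is 901 mm long along its own axis. Every leg's outer bottom edge rests on the floor and its outer top edge meets a bottom edge of the beam — the left legs (tilting toward +x) meet the beam's −x bottom edge, the right legs (their mirror images, tilting toward −x) meet its +x bottom edge — so the leg tops tuck under the beam, the beam's underside is 795 mm above the floor, and the feet are 963 mm apart outside-to-outside with the beam centred between them. The two leg pairs are set in 80 mm from either end of the beam.


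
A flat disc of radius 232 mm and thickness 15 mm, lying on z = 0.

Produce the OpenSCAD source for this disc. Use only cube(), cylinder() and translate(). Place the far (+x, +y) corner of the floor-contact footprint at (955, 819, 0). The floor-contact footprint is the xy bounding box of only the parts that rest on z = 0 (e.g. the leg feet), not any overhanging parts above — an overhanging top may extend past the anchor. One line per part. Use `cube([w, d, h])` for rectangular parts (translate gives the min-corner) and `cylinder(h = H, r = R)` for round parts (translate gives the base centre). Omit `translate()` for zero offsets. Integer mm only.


translate([723, 587, 0]) cylinder(h = 15, r = 232);


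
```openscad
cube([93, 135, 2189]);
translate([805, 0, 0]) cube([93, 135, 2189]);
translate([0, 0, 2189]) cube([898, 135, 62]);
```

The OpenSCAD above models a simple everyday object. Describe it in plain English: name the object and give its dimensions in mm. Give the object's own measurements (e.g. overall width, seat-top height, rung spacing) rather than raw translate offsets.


A door frame. The clear opening is 712 mm wide and 2189 mm high. Two 93 mm wide jambs, 135 mm deep, stand either side of the opening from the floor to the top of the opening. A 62 mm thick head sits across the top of both jambs, spanning the full outside width of the frame.


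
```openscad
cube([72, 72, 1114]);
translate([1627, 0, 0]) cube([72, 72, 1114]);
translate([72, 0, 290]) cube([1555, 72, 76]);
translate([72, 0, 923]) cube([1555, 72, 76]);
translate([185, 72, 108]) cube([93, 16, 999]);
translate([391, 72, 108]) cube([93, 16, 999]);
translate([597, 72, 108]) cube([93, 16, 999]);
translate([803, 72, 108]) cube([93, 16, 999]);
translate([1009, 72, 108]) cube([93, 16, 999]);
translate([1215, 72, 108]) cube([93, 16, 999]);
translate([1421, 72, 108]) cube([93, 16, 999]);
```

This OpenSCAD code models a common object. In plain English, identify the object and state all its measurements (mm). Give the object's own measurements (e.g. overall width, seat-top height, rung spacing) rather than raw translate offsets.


A fence section. Two 72×72 mm posts, 1114 mm tall, stand on the floor with a clear span of 1555 mm between their inner faces. Two horizontal rails of 72×76 mm section span the gap between the posts with their undersides at z = 290 mm and z = 923 mm, flush with the posts' −y face. 7 pickets, each 93 mm wide, 16 mm thick and 999 mm tall, are fixed to the +y face of the rails with their bottoms at z = 108 mm, spaced across the span with a 113 mm gap after the −x post and between neighbouring pickets and before the +x post.


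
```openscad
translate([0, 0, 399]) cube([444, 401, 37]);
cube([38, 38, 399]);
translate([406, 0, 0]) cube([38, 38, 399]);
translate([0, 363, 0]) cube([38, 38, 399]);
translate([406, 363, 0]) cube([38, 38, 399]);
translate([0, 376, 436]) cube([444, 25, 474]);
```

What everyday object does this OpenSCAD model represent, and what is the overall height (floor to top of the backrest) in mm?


A chair. The overall height is 910 mm.

A slab on four corner posts with a tall panel at the back — a chair. The seat slab sits at z = 399 with thickness 37, and the 474 mm backrest starts at the seat top, so the overall height is 399 + 37 + 474 = 910 mm.


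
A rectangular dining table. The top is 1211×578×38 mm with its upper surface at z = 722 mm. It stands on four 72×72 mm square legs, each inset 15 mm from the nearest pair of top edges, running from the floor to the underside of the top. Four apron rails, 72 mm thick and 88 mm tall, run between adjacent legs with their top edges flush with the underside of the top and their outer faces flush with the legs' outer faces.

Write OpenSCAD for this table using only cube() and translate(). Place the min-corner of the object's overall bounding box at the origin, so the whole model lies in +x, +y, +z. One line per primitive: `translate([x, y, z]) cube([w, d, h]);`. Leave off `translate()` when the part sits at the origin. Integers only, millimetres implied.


translate([0, 0, 684]) cube([1211, 578, 38]);
translate([15, 15, 0]) cube([72, 72, 684]);
translate([1124, 15, 0]) cube([72, 72, 684]);
translate([15, 491, 0]) cube([72, 72, 684]);
translate([1124, 491, 0]) cube([72, 72, 684]);
translate([87, 15, 596]) cube([1037, 72, 88]);
translate([87, 491, 596]) cube([1037, 72, 88]);
translate([15, 87, 596]) cube([72, 404, 88]);
translate([1124, 87, 596]) cube([72, 404, 88]);


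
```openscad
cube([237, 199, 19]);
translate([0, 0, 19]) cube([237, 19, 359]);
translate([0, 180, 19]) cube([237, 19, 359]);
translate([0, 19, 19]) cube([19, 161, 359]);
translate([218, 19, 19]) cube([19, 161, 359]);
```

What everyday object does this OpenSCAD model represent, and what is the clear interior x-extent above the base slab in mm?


An open box. The internal width is 199 mm.

A 237×199 base slab with four walls standing on it — an open box. The base is 237 mm wide and the walls are 19 mm thick, so the internal width is 237 − 2 × 19 = 199 mm.


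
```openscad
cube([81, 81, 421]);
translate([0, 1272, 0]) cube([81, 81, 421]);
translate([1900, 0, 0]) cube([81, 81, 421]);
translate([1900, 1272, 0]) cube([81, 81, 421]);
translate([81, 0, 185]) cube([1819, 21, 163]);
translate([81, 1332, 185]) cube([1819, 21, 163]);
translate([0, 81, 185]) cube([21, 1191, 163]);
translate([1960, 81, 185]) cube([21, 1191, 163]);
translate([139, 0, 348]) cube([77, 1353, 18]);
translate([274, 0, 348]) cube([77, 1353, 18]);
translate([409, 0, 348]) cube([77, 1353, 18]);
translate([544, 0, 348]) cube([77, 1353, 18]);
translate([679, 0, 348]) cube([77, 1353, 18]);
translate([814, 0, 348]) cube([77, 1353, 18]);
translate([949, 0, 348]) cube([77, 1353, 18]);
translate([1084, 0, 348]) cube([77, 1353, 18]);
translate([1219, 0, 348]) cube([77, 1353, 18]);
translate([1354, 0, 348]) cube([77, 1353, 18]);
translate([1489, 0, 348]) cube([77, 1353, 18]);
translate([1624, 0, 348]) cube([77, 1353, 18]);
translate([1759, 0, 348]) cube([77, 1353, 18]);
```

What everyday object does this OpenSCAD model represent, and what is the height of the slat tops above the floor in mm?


A bed frame. The slat-top height is 366 mm.

Four posts, four rails, and a row of slats — a bed frame. Slats sit on the rails at z = 185 + 163 = 348; with slat thickness 18, the top is 366 mm.


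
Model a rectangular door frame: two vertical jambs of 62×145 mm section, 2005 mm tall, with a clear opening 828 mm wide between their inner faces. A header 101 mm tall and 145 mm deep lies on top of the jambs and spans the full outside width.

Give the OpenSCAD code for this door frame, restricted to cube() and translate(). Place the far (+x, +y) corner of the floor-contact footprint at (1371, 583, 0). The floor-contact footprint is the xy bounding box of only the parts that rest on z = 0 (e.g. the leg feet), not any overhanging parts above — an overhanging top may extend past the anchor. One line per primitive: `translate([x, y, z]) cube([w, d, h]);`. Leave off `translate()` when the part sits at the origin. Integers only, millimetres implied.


translate([419, 438, 0]) cube([62, 145, 2005]);
translate([1309, 438, 0]) cube([62, 145, 2005]);
translate([419, 438, 2005]) cube([952, 145, 101]);


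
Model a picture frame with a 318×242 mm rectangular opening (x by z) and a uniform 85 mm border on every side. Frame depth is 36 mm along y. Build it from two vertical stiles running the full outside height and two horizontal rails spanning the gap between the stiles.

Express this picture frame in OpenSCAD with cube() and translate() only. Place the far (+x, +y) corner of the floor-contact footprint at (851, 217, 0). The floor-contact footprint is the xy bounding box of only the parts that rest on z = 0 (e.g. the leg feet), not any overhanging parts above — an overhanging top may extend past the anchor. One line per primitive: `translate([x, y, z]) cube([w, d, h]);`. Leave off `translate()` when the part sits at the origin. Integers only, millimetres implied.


translate([363, 181, 0]) cube([85, 36, 412]);
translate([766, 181, 0]) cube([85, 36, 412]);
translate([448, 181, 0]) cube([318, 36, 85]);
translate([448, 181, 327]) cube([318, 36, 85]);


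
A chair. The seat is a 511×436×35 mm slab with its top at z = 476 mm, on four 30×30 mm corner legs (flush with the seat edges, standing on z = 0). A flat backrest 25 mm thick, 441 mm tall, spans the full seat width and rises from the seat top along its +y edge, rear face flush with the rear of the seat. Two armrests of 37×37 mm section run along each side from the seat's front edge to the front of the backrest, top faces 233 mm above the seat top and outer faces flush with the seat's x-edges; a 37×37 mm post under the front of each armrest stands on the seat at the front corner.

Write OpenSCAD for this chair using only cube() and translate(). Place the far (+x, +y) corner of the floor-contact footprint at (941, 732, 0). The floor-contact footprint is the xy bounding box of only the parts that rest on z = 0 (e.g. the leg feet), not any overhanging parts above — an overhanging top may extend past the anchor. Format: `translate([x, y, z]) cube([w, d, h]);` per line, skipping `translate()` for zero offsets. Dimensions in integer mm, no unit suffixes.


translate([430, 296, 441]) cube([511, 436, 35]);
translate([430, 296, 0]) cube([30, 30, 441]);
translate([911, 296, 0]) cube([30, 30, 441]);
translate([430, 702, 0]) cube([30, 30, 441]);
translate([911, 702, 0]) cube([30, 30, 441]);
translate([430, 707, 476]) cube([511, 25, 441]);
translate([430, 296, 672]) cube([37, 411, 37]);
translate([904, 296, 672]) cube([37, 411, 37]);
translate([430, 296, 476]) cube([37, 37, 196]);
translate([904, 296, 476]) cube([37, 37, 196]);


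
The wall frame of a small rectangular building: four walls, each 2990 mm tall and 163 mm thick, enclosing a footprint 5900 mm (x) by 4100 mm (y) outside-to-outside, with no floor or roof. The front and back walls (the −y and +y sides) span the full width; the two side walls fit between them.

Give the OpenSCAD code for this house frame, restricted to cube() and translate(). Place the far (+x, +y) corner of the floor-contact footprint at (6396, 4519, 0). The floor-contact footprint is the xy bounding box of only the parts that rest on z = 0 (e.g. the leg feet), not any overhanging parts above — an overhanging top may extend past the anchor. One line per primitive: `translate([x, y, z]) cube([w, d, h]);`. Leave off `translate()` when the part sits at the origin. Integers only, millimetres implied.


translate([496, 419, 0]) cube([5900, 163, 2990]);
translate([496, 4356, 0]) cube([5900, 163, 2990]);
translate([496, 582, 0]) cube([163, 3774, 2990]);
translate([6233, 582, 0]) cube([163, 3774, 2990]);


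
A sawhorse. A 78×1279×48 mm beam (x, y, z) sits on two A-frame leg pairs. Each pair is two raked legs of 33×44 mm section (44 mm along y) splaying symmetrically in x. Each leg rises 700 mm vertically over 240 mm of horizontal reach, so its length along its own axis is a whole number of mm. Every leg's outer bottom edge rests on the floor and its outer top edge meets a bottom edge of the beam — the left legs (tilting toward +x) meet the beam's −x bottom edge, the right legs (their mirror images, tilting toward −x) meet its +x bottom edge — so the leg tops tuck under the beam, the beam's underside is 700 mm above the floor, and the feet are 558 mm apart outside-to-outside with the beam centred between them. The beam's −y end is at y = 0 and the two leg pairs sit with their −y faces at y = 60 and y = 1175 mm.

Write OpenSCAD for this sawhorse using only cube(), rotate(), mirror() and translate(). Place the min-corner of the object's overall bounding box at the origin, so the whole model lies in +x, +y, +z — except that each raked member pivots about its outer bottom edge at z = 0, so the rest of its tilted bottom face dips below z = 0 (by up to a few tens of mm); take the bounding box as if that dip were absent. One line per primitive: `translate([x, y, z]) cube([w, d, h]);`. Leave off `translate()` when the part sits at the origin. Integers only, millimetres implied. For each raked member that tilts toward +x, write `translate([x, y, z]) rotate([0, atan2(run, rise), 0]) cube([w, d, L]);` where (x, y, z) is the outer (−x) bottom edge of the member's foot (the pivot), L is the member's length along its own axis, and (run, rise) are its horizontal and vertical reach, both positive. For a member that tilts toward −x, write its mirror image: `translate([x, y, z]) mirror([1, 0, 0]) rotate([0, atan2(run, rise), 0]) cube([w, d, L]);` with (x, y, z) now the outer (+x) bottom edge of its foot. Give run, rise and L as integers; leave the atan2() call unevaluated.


translate([240, 0, 700]) cube([78, 1279, 48]);
translate([0, 60, 0]) rotate([0, atan2(240, 700), 0]) cube([33, 44, 740]);
translate([558, 60, 0]) mirror([1, 0, 0]) rotate([0, atan2(240, 700), 0]) cube([33, 44, 740]);
translate([0, 1175, 0]) rotate([0, atan2(240, 700), 0]) cube([33, 44, 740]);
translate([558, 1175, 0]) mirror([1, 0, 0]) rotate([0, atan2(240, 700), 0]) cube([33, 44, 740]);


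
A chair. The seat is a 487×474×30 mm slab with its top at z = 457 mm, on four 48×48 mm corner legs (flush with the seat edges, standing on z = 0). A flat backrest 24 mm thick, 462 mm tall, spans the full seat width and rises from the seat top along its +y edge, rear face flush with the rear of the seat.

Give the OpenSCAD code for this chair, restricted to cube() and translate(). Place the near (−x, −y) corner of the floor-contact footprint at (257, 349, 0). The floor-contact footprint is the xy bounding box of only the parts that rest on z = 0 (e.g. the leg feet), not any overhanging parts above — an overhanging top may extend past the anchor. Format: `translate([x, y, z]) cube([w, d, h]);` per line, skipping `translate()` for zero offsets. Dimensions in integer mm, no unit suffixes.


// leg_h = 457 - 30 = 427
translate([257, 349, 427]) cube([487, 474, 30]);
translate([257, 349, 0]) cube([48, 48, 427]);
translate([696, 349, 0]) cube([48, 48, 427]);
translate([257, 775, 0]) cube([48, 48, 427]);
translate([696, 775, 0]) cube([48, 48, 427]);
translate([257, 799, 457]) cube([487, 24, 462]);


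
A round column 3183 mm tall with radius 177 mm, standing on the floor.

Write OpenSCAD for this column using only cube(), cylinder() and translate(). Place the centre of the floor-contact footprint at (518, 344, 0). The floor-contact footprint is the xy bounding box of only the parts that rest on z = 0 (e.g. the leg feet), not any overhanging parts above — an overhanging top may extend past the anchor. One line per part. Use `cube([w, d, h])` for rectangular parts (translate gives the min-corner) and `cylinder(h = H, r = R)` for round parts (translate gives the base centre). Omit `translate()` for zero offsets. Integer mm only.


translate([518, 344, 0]) cylinder(h = 3183, r = 177);


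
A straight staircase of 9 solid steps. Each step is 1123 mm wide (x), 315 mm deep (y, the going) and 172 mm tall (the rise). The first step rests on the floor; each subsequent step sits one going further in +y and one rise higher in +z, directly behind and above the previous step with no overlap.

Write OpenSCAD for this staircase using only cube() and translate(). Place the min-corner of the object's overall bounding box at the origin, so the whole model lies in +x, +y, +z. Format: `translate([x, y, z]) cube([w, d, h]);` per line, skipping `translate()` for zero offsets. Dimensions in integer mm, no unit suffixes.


cube([1123, 315, 172]);
translate([0, 315, 172]) cube([1123, 315, 172]);
translate([0, 630, 344]) cube([1123, 315, 172]);
translate([0, 945, 516]) cube([1123, 315, 172]);
translate([0, 1260, 688]) cube([1123, 315, 172]);
translate([0, 1575, 860]) cube([1123, 315, 172]);
translate([0, 1890, 1032]) cube([1123, 315, 172]);
translate([0, 2205, 1204]) cube([1123, 315, 172]);
translate([0, 2520, 1376]) cube([1123, 315, 172]);


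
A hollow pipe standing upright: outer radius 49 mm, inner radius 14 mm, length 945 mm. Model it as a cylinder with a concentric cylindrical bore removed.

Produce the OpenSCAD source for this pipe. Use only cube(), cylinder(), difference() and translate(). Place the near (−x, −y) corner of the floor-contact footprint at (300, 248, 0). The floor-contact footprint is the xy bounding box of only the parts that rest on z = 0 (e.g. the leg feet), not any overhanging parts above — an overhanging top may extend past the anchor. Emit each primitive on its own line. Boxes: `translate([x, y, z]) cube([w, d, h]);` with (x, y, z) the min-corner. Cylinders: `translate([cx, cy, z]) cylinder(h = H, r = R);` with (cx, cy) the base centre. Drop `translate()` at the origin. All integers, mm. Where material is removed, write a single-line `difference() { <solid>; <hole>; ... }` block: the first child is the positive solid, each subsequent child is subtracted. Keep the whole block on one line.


difference() { translate([349, 297, 0]) cylinder(h = 945, r = 49); translate([349, 297, 0]) cylinder(h = 945, r = 14); }


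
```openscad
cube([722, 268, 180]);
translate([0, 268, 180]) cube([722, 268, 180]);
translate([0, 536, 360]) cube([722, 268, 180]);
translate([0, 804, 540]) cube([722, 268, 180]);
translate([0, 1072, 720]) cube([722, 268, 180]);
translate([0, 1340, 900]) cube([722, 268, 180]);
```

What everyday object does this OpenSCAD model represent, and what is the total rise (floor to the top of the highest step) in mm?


A staircase. The total rise is 1080 mm.

6 identical blocks, each offset up and back from the previous — a staircase. Each step is 180 mm tall and there are 6 of them, so the total rise is 6 × 180 = 1080 mm.


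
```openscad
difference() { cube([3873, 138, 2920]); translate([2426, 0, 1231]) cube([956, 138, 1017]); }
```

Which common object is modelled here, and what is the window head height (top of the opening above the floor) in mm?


A wall with a window opening. The window head height is 2248 mm.

A wall with a rectangular opening subtracted — a window. Sill at z = 1231, opening 1017 mm tall, so the head is at 1231 + 1017 = 2248 mm.


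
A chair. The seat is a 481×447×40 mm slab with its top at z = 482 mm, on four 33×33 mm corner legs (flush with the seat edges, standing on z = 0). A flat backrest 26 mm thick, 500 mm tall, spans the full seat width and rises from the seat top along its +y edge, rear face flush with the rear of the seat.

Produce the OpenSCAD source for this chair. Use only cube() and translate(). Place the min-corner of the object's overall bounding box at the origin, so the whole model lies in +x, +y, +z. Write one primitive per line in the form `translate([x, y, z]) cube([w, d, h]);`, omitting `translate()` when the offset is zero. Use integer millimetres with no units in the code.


translate([0, 0, 442]) cube([481, 447, 40]);
cube([33, 33, 442]);
translate([448, 0, 0]) cube([33, 33, 442]);
translate([0, 414, 0]) cube([33, 33, 442]);
translate([448, 414, 0]) cube([33, 33, 442]);
translate([0, 421, 482]) cube([481, 26, 500]);


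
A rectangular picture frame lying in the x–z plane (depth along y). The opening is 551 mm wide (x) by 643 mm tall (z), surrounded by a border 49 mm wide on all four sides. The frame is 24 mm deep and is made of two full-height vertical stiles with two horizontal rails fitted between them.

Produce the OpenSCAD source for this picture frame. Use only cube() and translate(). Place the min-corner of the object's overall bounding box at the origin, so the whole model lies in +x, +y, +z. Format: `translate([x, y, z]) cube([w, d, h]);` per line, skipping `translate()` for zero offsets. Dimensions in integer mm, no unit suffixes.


cube([49, 24, 741]);
translate([600, 0, 0]) cube([49, 24, 741]);
translate([49, 0, 0]) cube([551, 24, 49]);
translate([49, 0, 692]) cube([551, 24, 49]);


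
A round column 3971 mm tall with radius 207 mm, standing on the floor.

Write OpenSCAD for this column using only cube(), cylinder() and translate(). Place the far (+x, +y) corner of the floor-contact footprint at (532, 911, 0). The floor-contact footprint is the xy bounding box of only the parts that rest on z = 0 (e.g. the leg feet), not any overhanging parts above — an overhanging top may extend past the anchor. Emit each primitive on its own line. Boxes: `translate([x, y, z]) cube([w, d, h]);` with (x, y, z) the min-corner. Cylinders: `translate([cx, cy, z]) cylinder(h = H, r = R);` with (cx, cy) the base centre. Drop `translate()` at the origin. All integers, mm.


translate([325, 704, 0]) cylinder(h = 3971, r = 207);


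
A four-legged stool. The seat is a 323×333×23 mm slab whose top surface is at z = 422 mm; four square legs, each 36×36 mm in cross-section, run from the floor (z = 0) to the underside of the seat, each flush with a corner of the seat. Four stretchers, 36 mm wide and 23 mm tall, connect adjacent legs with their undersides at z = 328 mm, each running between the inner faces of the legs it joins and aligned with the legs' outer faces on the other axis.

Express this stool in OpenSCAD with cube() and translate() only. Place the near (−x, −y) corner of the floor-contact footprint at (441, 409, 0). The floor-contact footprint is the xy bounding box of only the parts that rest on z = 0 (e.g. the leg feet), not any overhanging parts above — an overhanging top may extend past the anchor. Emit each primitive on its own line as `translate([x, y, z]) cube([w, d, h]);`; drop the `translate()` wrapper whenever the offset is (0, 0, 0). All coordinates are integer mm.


translate([441, 409, 399]) cube([323, 333, 23]);
translate([441, 409, 0]) cube([36, 36, 399]);
translate([728, 409, 0]) cube([36, 36, 399]);
translate([441, 706, 0]) cube([36, 36, 399]);
translate([728, 706, 0]) cube([36, 36, 399]);
translate([477, 409, 328]) cube([251, 36, 23]);
translate([477, 706, 328]) cube([251, 36, 23]);
translate([441, 445, 328]) cube([36, 261, 23]);
translate([728, 445, 328]) cube([36, 261, 23]);


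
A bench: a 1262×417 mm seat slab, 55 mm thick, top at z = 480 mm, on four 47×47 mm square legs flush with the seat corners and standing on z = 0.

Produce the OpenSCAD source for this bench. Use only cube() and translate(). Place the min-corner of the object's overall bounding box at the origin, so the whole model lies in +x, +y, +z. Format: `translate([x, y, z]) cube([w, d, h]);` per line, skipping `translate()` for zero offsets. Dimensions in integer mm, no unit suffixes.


translate([0, 0, 425]) cube([1262, 417, 55]);
cube([47, 47, 425]);
translate([0, 370, 0]) cube([47, 47, 425]);
translate([1215, 0, 0]) cube([47, 47, 425]);
translate([1215, 370, 0]) cube([47, 47, 425]);


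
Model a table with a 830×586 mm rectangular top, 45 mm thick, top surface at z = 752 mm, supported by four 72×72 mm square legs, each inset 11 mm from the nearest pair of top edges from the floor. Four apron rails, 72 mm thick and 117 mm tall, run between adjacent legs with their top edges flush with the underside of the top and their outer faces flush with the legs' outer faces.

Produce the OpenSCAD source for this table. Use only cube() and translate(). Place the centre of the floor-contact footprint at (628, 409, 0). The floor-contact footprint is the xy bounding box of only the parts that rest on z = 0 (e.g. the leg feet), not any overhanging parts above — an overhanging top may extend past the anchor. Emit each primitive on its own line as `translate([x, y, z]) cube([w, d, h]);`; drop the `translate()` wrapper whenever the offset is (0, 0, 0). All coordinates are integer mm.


translate([213, 116, 707]) cube([830, 586, 45]);
translate([224, 127, 0]) cube([72, 72, 707]);
translate([960, 127, 0]) cube([72, 72, 707]);
translate([224, 619, 0]) cube([72, 72, 707]);
translate([960, 619, 0]) cube([72, 72, 707]);
translate([296, 127, 590]) cube([664, 72, 117]);
translate([296, 619, 590]) cube([664, 72, 117]);
translate([224, 199, 590]) cube([72, 420, 117]);
translate([960, 199, 590]) cube([72, 420, 117]);


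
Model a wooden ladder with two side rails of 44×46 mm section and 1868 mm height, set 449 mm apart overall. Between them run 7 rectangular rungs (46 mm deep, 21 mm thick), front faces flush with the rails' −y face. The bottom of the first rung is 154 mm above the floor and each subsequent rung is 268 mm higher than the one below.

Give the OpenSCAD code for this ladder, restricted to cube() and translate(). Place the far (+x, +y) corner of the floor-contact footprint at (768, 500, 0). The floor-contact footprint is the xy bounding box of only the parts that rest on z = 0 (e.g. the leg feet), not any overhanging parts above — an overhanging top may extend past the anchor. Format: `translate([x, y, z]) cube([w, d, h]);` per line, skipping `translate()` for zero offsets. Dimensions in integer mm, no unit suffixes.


// rung span = 449 - 2*44 = 361
// rung[k] z = 154 + k*268
translate([319, 454, 0]) cube([44, 46, 1868]);
translate([724, 454, 0]) cube([44, 46, 1868]);
translate([363, 454, 154]) cube([361, 46, 21]);
translate([363, 454, 422]) cube([361, 46, 21]);
translate([363, 454, 690]) cube([361, 46, 21]);
translate([363, 454, 958]) cube([361, 46, 21]);
translate([363, 454, 1226]) cube([361, 46, 21]);
translate([363, 454, 1494]) cube([361, 46, 21]);
translate([363, 454, 1762]) cube([361, 46, 21]);


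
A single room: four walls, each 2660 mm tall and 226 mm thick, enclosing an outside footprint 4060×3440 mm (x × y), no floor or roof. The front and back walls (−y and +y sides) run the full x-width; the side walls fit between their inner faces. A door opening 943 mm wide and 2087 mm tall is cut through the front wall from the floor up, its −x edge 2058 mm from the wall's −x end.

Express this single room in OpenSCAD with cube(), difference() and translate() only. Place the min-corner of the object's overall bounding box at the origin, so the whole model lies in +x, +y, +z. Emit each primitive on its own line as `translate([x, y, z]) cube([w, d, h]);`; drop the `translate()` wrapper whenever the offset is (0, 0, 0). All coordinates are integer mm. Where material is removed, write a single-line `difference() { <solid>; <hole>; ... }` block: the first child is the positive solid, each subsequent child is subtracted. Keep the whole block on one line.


difference() { cube([4060, 226, 2660]); translate([2058, 0, 0]) cube([943, 226, 2087]); }
translate([0, 3214, 0]) cube([4060, 226, 2660]);
translate([0, 226, 0]) cube([226, 2988, 2660]);
translate([3834, 226, 0]) cube([226, 2988, 2660]);
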